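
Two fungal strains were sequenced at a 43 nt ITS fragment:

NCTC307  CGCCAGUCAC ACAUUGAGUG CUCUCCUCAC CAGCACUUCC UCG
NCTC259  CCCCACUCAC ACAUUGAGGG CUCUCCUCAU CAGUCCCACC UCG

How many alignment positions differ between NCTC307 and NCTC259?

8

Mismatches occur at site 2 (G↔C), site 6 (G↔C), site 19 (U↔G), site 30 (C↔U), site 34 (C↔U), site 35 (A↔C), site 37 (U↔C), site 38 (U↔A).
That gives 8 mismatches out of 43 aligned sites, so the Hamming distance is 8.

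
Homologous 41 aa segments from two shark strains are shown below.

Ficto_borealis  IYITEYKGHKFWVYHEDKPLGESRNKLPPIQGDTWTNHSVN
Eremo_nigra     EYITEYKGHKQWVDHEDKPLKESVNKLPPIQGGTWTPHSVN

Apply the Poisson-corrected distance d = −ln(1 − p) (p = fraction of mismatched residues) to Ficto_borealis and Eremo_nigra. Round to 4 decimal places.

0.1872

The sequences differ at positions 1 (I/E), 11 (F/Q), 14 (Y/D), 21 (G/K), 24 (R/V), 33 (D/G), 37 (N/P).
p = 7/41 = 0.170732.
d = −ln(1 − 0.170732) = −ln(0.829268) = 0.1872.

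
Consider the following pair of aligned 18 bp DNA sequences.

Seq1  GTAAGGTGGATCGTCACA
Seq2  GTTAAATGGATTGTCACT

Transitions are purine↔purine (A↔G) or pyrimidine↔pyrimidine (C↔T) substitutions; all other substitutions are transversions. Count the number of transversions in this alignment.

2

Mismatches occur at site 3 (A/T, transversion), site 5 (G/A, transition), site 6 (G/A, transition), site 12 (C/T, transition), site 18 (A/T, transversion).
Of the 5 differences, 3 transitions and 2 transversions, so the answer is 2.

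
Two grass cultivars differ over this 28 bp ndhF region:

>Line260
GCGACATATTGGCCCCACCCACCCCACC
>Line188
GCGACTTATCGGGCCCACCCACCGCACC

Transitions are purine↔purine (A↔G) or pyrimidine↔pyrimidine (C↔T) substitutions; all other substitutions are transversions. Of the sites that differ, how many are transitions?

The sequences differ at positions 6 (A/T, transversion), 10 (T/C, transition), 13 (C/G, transversion), 24 (C/G, transversion).
Of the 4 differences, 1 transition and 3 transversions, so the answer is 1.

1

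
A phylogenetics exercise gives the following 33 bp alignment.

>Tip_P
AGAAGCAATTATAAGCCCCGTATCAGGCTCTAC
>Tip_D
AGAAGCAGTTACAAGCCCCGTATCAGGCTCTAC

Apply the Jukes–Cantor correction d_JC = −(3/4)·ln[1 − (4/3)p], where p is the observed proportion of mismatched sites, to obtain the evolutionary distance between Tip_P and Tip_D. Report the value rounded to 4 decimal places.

0.0632

Mismatches occur at site 8 (A↔G), site 12 (T↔C).
p = 2/33 = 0.060606.
d = −0.75 · ln(1 − (4/3)·0.060606) = −0.75 · ln(0.919192) = −0.75 · (-0.084260) = 0.0632.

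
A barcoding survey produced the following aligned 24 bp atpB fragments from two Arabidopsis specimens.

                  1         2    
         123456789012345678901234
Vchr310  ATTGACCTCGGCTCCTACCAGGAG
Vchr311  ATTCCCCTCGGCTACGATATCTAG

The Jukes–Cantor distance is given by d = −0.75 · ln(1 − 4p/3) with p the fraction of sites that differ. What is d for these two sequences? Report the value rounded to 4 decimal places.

0.5199

The sequences differ at positions 4 (G/C), 5 (A/C), 14 (C/A), 16 (T/G), 18 (C/T), 19 (C/A), 20 (A/T), 21 (G/C), 22 (G/T).
p = 9/24 = 0.375000.
d = −0.75 · ln(1 − (4/3)·0.375000) = −0.75 · ln(0.500000) = −0.75 · (-0.693147) = 0.5199.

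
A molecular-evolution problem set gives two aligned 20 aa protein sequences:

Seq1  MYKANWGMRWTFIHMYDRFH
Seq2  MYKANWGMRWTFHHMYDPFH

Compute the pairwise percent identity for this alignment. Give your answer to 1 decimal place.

Mismatches occur at site 13 (I→H), site 18 (R→P).
18 of the 20 sites match, so the percent identity is 18/20 × 100 = 90.0%.

90.0%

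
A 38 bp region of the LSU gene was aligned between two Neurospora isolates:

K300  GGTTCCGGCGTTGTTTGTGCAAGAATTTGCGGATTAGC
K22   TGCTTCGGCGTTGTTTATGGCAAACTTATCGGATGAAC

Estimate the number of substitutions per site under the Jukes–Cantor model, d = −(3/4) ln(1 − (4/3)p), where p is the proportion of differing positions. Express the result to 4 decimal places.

0.4099

Differing sites — 1:G/T; 3:T/C; 5:C/T; 17:G/A; 20:C/G; 21:A/C; 23:G/A; 25:A/C; 28:T/A; 29:G/T; 35:T/G; 37:G/A.
p = 12/38 = 0.315789.
d = −0.75 · ln(1 − (4/3)·0.315789) = −0.75 · ln(0.578948) = −0.75 · (-0.546543) = 0.4099.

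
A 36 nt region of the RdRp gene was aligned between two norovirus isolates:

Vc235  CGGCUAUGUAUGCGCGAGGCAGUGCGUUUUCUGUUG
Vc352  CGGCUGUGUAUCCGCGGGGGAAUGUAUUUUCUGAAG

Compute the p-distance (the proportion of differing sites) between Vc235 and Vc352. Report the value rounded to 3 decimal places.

Mismatches occur at site 6 (A→G), site 12 (G→C), site 17 (A→G), site 20 (C→G), site 22 (G→A), site 25 (C→U), site 26 (G→A), site 34 (U→A), site 35 (U→A).
There are 9 differences over 36 sites, so p = 9/36 = 0.250.

0.250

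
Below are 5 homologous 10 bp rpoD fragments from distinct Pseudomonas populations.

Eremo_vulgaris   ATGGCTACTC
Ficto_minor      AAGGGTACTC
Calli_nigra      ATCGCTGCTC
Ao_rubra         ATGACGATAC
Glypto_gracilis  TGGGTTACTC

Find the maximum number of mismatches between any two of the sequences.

Pairwise Hamming distances:
  Eremo_vulgaris vs Ficto_minor: 2
  Eremo_vulgaris vs Calli_nigra: 2
  Eremo_vulgaris vs Ao_rubra: 4
  Eremo_vulgaris vs Glypto_gracilis: 3
  Ficto_minor vs Calli_nigra: 4
  Ficto_minor vs Ao_rubra: 6
  Ficto_minor vs Glypto_gracilis: 3
  Calli_nigra vs Ao_rubra: 6
  Calli_nigra vs Glypto_gracilis: 5
  Ao_rubra vs Glypto_gracilis: 7
The largest is 7, between Ao_rubra and Glypto_gracilis.

7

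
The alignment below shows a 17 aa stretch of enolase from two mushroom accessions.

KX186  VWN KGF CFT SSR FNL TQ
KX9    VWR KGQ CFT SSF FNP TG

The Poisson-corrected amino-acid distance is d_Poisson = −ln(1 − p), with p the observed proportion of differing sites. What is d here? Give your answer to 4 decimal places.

The sequences differ at positions 3 (N/R), 6 (F/Q), 12 (R/F), 15 (L/P), 17 (Q/G).
p = 5/17 = 0.294118.
d = −ln(1 − 0.294118) = −ln(0.705882) = 0.3483.

0.3483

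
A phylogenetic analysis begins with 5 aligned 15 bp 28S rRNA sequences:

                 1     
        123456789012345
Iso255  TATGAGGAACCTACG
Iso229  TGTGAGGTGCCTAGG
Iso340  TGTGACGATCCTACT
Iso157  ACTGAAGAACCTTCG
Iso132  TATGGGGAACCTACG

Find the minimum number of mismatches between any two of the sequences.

Pairwise Hamming distances:
  Iso255 vs Iso229: 4
  Iso255 vs Iso340: 4
  Iso255 vs Iso157: 4
  Iso255 vs Iso132: 1
  Iso229 vs Iso340: 5
  Iso229 vs Iso157: 7
  Iso229 vs Iso132: 5
  Iso340 vs Iso157: 6
  Iso340 vs Iso132: 5
  Iso157 vs Iso132: 5
The smallest is 1, between Iso255 and Iso132.

1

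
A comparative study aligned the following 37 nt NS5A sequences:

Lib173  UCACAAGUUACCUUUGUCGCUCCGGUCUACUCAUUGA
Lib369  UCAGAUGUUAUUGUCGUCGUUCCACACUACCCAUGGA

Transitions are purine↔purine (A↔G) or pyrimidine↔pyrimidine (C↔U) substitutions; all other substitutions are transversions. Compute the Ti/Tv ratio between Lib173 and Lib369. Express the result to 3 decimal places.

1.000

The sequences differ at positions 4 (C/G, transversion), 6 (A/U, transversion), 11 (C/U, transition), 12 (C/U, transition), 13 (U/G, transversion), 15 (U/C, transition), 20 (C/U, transition), 24 (G/A, transition), 25 (G/C, transversion), 26 (U/A, transversion), 31 (U/C, transition), 35 (U/G, transversion).
Of the 12 differences, 6 transitions and 6 transversions, so Ti/Tv = 6/6 = 1.000.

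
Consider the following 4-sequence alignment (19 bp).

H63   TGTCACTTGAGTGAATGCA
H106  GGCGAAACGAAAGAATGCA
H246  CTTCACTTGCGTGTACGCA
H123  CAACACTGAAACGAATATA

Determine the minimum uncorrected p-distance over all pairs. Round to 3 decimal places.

0.263

Pairwise Hamming distances:
  H63 vs H106: 8
  H63 vs H246: 5
  H63 vs H123: 9
  H106 vs H246: 12
  H106 vs H123: 11
  H246 vs H123: 11
The smallest is 5 mismatches, between H63 and H246; p = 5/19 = 0.263.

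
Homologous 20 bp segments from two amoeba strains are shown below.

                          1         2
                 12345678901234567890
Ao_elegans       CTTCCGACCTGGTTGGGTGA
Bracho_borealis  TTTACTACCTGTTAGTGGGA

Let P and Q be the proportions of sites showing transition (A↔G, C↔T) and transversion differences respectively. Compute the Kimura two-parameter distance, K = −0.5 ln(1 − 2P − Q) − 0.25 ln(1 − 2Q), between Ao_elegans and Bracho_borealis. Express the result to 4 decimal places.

0.4845

Mismatches occur at site 1 (C↔T, transition), site 4 (C↔A, transversion), site 6 (G↔T, transversion), site 12 (G↔T, transversion), site 14 (T↔A, transversion), site 16 (G↔T, transversion), site 18 (T↔G, transversion).
Of the 7 differences, 1 transition and 6 transversions over 20 sites: P = 1/20 = 0.050000, Q = 6/20 = 0.300000.
d = −0.5·ln(0.600000) − 0.25·ln(0.400000) = −0.5·(-0.510826) − 0.25·(-0.916291) = 0.4845.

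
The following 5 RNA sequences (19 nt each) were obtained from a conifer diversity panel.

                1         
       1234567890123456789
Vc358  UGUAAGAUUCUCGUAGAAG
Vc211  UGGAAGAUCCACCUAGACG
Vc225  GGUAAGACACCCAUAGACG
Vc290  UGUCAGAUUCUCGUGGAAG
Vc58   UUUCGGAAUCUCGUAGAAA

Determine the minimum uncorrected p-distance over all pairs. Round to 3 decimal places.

Pairwise Hamming distances:
  Vc358 vs Vc211: 5
  Vc358 vs Vc225: 6
  Vc358 vs Vc290: 2
  Vc358 vs Vc58: 5
  Vc211 vs Vc225: 6
  Vc211 vs Vc290: 7
  Vc211 vs Vc58: 10
  Vc225 vs Vc290: 8
  Vc225 vs Vc58: 10
  Vc290 vs Vc58: 5
The smallest is 2 mismatches, between Vc358 and Vc290; p = 2/19 = 0.105.

0.105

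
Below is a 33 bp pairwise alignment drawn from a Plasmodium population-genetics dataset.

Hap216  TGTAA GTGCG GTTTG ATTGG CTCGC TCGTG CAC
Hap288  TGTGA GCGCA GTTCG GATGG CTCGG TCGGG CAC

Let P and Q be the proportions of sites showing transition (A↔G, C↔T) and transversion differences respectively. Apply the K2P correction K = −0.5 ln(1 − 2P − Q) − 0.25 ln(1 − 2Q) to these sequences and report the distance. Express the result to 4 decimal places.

0.3006

Differing sites — 4:A/G (Ti); 7:T/C (Ti); 10:G/A (Ti); 14:T/C (Ti); 16:A/G (Ti); 17:T/A (Tv); 25:C/G (Tv); 29:T/G (Tv).
Of the 8 differences, 5 transitions and 3 transversions over 33 sites: P = 5/33 = 0.151515, Q = 3/33 = 0.090909.
d = −0.5·ln(0.606061) − 0.25·ln(0.818182) = −0.5·(-0.500775) − 0.25·(-0.200670) = 0.3006.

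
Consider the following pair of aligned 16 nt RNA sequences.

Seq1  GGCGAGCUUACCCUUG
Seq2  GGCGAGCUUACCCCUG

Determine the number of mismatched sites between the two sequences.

1

The sequences differ at position 14 (U/C).
That gives 1 mismatch out of 16 aligned sites, so the Hamming distance is 1.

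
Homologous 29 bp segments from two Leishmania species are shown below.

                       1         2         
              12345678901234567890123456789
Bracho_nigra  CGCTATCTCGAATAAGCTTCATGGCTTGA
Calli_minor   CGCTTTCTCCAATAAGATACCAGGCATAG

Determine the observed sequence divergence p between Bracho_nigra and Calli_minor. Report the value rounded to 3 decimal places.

0.310

Differing sites — 5:A/T; 10:G/C; 17:C/A; 19:T/A; 21:A/C; 22:T/A; 26:T/A; 28:G/A; 29:A/G.
There are 9 differences over 29 sites, so p = 9/29 = 0.310.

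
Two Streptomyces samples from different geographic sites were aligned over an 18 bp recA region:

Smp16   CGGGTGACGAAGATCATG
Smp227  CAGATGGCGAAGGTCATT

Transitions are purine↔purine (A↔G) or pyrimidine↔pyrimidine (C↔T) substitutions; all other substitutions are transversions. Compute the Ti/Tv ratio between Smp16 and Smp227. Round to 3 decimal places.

Mismatches occur at site 2 (G↔A, transition), site 4 (G↔A, transition), site 7 (A↔G, transition), site 13 (A↔G, transition), site 18 (G↔T, transversion).
Of the 5 differences, 4 transitions and 1 transversion, so Ti/Tv = 4/1 = 4.000.

4.000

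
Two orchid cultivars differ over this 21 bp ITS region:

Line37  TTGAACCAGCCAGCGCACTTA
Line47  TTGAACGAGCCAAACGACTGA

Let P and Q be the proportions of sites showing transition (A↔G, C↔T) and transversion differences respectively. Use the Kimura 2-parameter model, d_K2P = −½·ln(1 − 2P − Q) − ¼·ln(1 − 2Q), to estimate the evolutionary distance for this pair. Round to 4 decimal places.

0.3644

The sequences differ at positions 7 (C/G, transversion), 13 (G/A, transition), 14 (C/A, transversion), 15 (G/C, transversion), 16 (C/G, transversion), 20 (T/G, transversion).
Of the 6 differences, 1 transition and 5 transversions over 21 sites: P = 1/21 = 0.047619, Q = 5/21 = 0.238095.
d = −0.5·ln(0.666667) − 0.25·ln(0.523810) = −0.5·(-0.405465) − 0.25·(-0.646626) = 0.3644.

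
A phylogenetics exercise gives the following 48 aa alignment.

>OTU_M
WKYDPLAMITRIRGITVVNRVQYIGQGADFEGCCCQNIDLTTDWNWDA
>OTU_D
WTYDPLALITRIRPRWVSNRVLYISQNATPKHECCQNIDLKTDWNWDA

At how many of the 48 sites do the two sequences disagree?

15

Differing sites — 2:K/T; 8:M/L; 14:G/P; 15:I/R; 16:T/W; 18:V/S; 22:Q/L; 25:G/S; 27:G/N; 29:D/T; 30:F/P; 31:E/K; 32:G/H; 33:C/E; 41:T/K.
That gives 15 mismatches out of 48 aligned sites, so the Hamming distance is 15.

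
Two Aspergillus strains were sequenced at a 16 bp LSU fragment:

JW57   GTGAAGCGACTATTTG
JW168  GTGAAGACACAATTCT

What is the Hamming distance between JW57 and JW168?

The sequences differ at positions 7 (C/A), 8 (G/C), 11 (T/A), 15 (T/C), 16 (G/T).
That gives 5 mismatches out of 16 aligned sites, so the Hamming distance is 5.

5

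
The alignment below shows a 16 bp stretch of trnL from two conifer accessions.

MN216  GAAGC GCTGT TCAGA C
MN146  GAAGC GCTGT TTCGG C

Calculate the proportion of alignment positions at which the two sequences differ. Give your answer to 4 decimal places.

0.1875

Mismatches occur at site 12 (C→T), site 13 (A→C), site 15 (A→G).
There are 3 differences over 16 sites, so p = 3/16 = 0.1875.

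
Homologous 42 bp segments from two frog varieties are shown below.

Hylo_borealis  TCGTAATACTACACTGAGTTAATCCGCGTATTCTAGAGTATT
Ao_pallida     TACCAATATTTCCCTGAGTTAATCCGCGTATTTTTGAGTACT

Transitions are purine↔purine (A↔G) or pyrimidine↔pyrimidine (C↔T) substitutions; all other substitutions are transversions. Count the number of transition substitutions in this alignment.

Differing sites — 2:C/A (Tv); 3:G/C (Tv); 4:T/C (Ti); 9:C/T (Ti); 11:A/T (Tv); 13:A/C (Tv); 33:C/T (Ti); 35:A/T (Tv); 41:T/C (Ti).
Of the 9 differences, 4 transitions and 5 transversions, so the answer is 4.

4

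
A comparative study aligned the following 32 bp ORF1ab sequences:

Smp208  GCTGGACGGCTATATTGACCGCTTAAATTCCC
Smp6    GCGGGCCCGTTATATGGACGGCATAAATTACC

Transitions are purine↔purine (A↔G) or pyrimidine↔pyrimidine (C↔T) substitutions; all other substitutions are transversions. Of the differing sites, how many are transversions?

Mismatches occur at site 3 (T→G, transversion), site 6 (A→C, transversion), site 8 (G→C, transversion), site 10 (C→T, transition), site 16 (T→G, transversion), site 20 (C→G, transversion), site 23 (T→A, transversion), site 30 (C→A, transversion).
Of the 8 differences, 1 transition and 7 transversions, so the answer is 7.

7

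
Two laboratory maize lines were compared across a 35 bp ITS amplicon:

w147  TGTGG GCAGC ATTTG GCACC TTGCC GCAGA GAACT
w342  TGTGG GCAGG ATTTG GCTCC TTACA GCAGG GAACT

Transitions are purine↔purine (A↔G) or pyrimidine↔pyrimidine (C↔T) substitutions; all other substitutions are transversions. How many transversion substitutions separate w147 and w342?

Mismatches occur at site 10 (C/G, transversion), site 18 (A/T, transversion), site 23 (G/A, transition), site 25 (C/A, transversion), site 30 (A/G, transition).
Of the 5 differences, 2 transitions and 3 transversions, so the answer is 3.

3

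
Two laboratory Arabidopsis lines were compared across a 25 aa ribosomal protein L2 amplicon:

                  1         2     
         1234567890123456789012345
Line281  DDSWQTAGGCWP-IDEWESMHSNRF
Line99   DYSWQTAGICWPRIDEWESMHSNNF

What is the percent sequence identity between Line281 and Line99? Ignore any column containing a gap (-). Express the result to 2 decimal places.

Excluding the 1 gap column leaves 24 comparable sites.
Mismatches occur at site 2 (D/Y), site 9 (G/I), site 24 (R/N).
21 of the 24 comparable sites match, so the percent identity is 21/24 × 100 = 87.50%.

87.50%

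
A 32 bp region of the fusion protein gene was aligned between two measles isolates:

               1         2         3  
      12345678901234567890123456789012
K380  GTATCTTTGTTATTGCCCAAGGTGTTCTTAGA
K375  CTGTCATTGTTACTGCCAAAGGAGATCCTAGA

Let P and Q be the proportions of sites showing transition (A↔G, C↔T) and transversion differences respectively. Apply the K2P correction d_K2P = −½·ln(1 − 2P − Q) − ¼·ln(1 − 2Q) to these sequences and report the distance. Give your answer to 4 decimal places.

0.3043

Mismatches occur at site 1 (G↔C, transversion), site 3 (A↔G, transition), site 6 (T↔A, transversion), site 13 (T↔C, transition), site 18 (C↔A, transversion), site 23 (T↔A, transversion), site 25 (T↔A, transversion), site 28 (T↔C, transition).
Of the 8 differences, 3 transitions and 5 transversions over 32 sites: P = 3/32 = 0.093750, Q = 5/32 = 0.156250.
d = −0.5·ln(0.656250) − 0.25·ln(0.687500) = −0.5·(-0.421213) − 0.25·(-0.374693) = 0.3043.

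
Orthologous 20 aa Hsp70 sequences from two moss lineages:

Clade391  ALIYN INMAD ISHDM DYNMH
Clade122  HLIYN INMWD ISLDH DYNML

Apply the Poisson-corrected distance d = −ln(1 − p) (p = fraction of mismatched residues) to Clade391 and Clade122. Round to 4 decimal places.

0.2877

Differing sites — 1:A/H; 9:A/W; 13:H/L; 15:M/H; 20:H/L.
p = 5/20 = 0.250000.
d = −ln(1 − 0.250000) = −ln(0.750000) = 0.2877.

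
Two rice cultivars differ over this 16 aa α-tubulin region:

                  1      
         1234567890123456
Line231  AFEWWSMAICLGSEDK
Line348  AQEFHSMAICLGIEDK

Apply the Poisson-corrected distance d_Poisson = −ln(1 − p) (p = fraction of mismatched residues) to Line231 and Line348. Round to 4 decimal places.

Differing sites — 2:F/Q; 4:W/F; 5:W/H; 13:S/I.
p = 4/16 = 0.250000.
d = −ln(1 − 0.250000) = −ln(0.750000) = 0.2877.

0.2877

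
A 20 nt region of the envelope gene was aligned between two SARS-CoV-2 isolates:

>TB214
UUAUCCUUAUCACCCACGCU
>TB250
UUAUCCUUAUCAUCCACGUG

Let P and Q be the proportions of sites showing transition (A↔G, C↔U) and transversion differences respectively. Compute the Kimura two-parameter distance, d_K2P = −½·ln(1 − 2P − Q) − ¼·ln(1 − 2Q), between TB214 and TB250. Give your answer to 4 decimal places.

The sequences differ at positions 13 (C/U, transition), 19 (C/U, transition), 20 (U/G, transversion).
Of the 3 differences, 2 transitions and 1 transversion over 20 sites: P = 2/20 = 0.100000, Q = 1/20 = 0.050000.
d = −0.5·ln(0.750000) − 0.25·ln(0.900000) = −0.5·(-0.287682) − 0.25·(-0.105361) = 0.1702.

0.1702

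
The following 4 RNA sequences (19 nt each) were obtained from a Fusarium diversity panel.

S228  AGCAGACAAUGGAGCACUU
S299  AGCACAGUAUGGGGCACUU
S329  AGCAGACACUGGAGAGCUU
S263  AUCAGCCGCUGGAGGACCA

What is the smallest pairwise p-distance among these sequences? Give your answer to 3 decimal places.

Pairwise Hamming distances:
  S228 vs S299: 4
  S228 vs S329: 3
  S228 vs S263: 7
  S299 vs S329: 7
  S299 vs S263: 10
  S329 vs S263: 7
The smallest is 3 mismatches, between S228 and S329; p = 3/19 = 0.158.

0.158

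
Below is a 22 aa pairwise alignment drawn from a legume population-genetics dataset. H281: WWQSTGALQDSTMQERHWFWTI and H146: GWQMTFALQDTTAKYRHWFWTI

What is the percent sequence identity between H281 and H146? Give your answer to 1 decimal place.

68.2%

Differing sites — 1:W/G; 4:S/M; 6:G/F; 11:S/T; 13:M/A; 14:Q/K; 15:E/Y.
15 of the 22 sites match, so the percent identity is 15/22 × 100 = 68.2%.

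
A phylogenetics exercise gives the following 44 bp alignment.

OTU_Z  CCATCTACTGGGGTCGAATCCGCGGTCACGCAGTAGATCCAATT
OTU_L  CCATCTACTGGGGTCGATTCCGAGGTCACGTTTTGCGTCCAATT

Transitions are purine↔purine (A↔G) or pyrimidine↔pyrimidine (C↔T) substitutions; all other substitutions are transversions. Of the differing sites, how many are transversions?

Mismatches occur at site 18 (A/T, transversion), site 23 (C/A, transversion), site 31 (C/T, transition), site 32 (A/T, transversion), site 33 (G/T, transversion), site 35 (A/G, transition), site 36 (G/C, transversion), site 37 (A/G, transition).
Of the 8 differences, 3 transitions and 5 transversions, so the answer is 5.

5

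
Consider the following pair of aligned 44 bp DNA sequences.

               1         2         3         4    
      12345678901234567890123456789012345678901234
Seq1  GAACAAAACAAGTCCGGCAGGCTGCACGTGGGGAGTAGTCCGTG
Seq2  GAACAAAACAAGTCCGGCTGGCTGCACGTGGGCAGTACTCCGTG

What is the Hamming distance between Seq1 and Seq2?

Mismatches occur at site 19 (A/T), site 33 (G/C), site 38 (G/C).
That gives 3 mismatches out of 44 aligned sites, so the Hamming distance is 3.

3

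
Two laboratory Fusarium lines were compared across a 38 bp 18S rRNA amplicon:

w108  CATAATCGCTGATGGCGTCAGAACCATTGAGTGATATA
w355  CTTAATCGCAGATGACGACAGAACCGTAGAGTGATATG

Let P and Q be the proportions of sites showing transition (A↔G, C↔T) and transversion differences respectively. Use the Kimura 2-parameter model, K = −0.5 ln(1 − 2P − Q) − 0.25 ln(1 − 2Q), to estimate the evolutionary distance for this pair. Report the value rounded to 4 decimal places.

The sequences differ at positions 2 (A/T, transversion), 10 (T/A, transversion), 15 (G/A, transition), 18 (T/A, transversion), 26 (A/G, transition), 28 (T/A, transversion), 38 (A/G, transition).
Of the 7 differences, 3 transitions and 4 transversions over 38 sites: P = 3/38 = 0.078947, Q = 4/38 = 0.105263.
d = −0.5·ln(0.736843) − 0.25·ln(0.789474) = −0.5·(-0.305380) − 0.25·(-0.236388) = 0.2118.

0.2118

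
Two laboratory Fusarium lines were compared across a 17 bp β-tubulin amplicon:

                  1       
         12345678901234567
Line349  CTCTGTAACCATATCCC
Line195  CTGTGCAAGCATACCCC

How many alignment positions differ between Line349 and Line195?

Mismatches occur at site 3 (C/G), site 6 (T/C), site 9 (C/G), site 14 (T/C).
That gives 4 mismatches out of 17 aligned sites, so the Hamming distance is 4.

4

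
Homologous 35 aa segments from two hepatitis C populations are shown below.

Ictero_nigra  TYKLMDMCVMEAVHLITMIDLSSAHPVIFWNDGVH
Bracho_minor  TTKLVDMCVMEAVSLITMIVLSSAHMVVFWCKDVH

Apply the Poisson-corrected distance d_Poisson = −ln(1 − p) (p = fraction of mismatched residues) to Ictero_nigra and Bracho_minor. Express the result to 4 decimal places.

0.2973

The sequences differ at positions 2 (Y/T), 5 (M/V), 14 (H/S), 20 (D/V), 26 (P/M), 28 (I/V), 31 (N/C), 32 (D/K), 33 (G/D).
p = 9/35 = 0.257143.
d = −ln(1 − 0.257143) = −ln(0.742857) = 0.2973.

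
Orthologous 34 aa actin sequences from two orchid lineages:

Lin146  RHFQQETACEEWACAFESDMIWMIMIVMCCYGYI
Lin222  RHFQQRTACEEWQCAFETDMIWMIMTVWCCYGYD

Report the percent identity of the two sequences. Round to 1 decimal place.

82.4%

Mismatches occur at site 6 (E→R), site 13 (A→Q), site 18 (S→T), site 26 (I→T), site 28 (M→W), site 34 (I→D).
28 of the 34 sites match, so the percent identity is 28/34 × 100 = 82.4%.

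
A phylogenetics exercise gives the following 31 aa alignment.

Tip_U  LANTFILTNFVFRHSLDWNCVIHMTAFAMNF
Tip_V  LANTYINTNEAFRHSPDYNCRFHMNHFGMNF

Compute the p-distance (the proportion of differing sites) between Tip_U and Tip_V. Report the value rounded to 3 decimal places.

Differing sites — 5:F/Y; 7:L/N; 10:F/E; 11:V/A; 16:L/P; 18:W/Y; 21:V/R; 22:I/F; 25:T/N; 26:A/H; 28:A/G.
There are 11 differences over 31 sites, so p = 11/31 = 0.355.

0.355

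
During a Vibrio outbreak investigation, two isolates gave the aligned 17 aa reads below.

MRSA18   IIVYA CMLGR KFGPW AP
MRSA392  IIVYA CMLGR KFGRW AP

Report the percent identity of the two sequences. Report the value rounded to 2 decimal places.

The sequences differ at position 14 (P/R).
16 of the 17 sites match, so the percent identity is 16/17 × 100 = 94.12%.

94.12%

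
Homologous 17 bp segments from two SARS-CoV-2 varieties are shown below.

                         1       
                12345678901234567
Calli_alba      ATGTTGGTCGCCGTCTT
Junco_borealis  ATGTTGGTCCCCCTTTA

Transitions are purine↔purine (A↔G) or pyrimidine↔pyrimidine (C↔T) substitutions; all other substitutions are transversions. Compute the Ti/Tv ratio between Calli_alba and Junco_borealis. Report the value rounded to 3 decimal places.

0.333

Mismatches occur at site 10 (G↔C, transversion), site 13 (G↔C, transversion), site 15 (C↔T, transition), site 17 (T↔A, transversion).
Of the 4 differences, 1 transition and 3 transversions, so Ti/Tv = 1/3 = 0.333.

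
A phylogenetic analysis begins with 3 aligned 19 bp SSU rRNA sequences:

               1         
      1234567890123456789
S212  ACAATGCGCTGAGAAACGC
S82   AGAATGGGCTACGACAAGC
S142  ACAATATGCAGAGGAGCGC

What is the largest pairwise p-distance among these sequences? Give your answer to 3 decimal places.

Pairwise Hamming distances:
  S212 vs S82: 6
  S212 vs S142: 5
  S82 vs S142: 10
The largest is 10 mismatches, between S82 and S142; p = 10/19 = 0.526.

0.526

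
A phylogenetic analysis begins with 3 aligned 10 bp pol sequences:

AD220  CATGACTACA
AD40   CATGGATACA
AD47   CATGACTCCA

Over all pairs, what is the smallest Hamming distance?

1

Pairwise Hamming distances:
  AD220 vs AD40: 2
  AD220 vs AD47: 1
  AD40 vs AD47: 3
The smallest is 1, between AD220 and AD47.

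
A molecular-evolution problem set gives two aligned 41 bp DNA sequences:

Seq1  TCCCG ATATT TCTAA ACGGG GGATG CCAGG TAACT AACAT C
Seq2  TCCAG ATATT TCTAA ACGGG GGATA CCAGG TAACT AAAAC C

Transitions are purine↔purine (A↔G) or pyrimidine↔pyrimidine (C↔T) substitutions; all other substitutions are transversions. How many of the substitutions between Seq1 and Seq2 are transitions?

Differing sites — 4:C/A (Tv); 25:G/A (Ti); 38:C/A (Tv); 40:T/C (Ti).
Of the 4 differences, 2 transitions and 2 transversions, so the answer is 2.

2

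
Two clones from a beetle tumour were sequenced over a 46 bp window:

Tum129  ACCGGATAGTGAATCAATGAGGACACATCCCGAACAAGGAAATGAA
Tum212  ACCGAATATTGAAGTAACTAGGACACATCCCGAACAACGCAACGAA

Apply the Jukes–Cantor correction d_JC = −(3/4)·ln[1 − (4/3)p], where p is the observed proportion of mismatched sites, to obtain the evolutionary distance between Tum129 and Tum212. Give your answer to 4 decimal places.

The sequences differ at positions 5 (G/A), 9 (G/T), 14 (T/G), 15 (C/T), 18 (T/C), 19 (G/T), 38 (G/C), 40 (A/C), 43 (T/C).
p = 9/46 = 0.195652.
d = −0.75 · ln(1 − (4/3)·0.195652) = −0.75 · ln(0.739131) = −0.75 · (-0.302280) = 0.2267.

0.2267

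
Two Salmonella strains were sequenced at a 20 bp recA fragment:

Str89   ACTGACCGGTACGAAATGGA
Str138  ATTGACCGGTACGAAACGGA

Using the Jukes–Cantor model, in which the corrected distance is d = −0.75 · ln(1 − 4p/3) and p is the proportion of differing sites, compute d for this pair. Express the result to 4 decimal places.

Differing sites — 2:C/T; 17:T/C.
p = 2/20 = 0.100000.
d = −0.75 · ln(1 − (4/3)·0.100000) = −0.75 · ln(0.866667) = −0.75 · (-0.143100) = 0.1073.

0.1073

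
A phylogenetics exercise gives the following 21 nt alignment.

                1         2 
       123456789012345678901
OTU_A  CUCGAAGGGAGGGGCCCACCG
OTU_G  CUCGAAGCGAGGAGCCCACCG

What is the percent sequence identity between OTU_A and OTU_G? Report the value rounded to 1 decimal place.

Mismatches occur at site 8 (G→C), site 13 (G→A).
19 of the 21 sites match, so the percent identity is 19/21 × 100 = 90.5%.

90.5%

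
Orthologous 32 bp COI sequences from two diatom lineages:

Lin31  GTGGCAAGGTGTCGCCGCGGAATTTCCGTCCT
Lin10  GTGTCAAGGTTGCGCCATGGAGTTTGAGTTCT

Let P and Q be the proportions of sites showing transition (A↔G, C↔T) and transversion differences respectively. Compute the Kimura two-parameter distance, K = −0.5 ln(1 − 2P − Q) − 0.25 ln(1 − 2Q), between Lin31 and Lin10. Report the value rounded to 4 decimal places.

0.3543

Mismatches occur at site 4 (G↔T, transversion), site 11 (G↔T, transversion), site 12 (T↔G, transversion), site 17 (G↔A, transition), site 18 (C↔T, transition), site 22 (A↔G, transition), site 26 (C↔G, transversion), site 27 (C↔A, transversion), site 30 (C↔T, transition).
Of the 9 differences, 4 transitions and 5 transversions over 32 sites: P = 4/32 = 0.125000, Q = 5/32 = 0.156250.
d = −0.5·ln(0.593750) − 0.25·ln(0.687500) = −0.5·(-0.521297) − 0.25·(-0.374693) = 0.3543.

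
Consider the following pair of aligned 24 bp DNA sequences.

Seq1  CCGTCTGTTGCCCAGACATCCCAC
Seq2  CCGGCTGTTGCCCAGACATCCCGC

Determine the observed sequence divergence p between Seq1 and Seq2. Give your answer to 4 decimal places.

0.0833

The sequences differ at positions 4 (T/G), 23 (A/G).
There are 2 differences over 24 sites, so p = 2/24 = 0.0833.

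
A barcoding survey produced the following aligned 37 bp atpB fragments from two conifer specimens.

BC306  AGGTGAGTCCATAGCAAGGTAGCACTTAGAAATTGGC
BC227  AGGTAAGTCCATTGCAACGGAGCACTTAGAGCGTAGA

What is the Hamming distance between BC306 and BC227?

9

Differing sites — 5:G/A; 13:A/T; 18:G/C; 20:T/G; 31:A/G; 32:A/C; 33:T/G; 35:G/A; 37:C/A.
That gives 9 mismatches out of 37 aligned sites, so the Hamming distance is 9.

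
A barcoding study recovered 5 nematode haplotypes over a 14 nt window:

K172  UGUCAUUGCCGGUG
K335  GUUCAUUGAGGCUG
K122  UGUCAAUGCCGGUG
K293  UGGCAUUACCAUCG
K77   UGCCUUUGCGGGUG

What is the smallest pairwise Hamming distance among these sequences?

1

Pairwise Hamming distances:
  K172 vs K335: 5
  K172 vs K122: 1
  K172 vs K293: 5
  K172 vs K77: 3
  K335 vs K122: 6
  K335 vs K293: 9
  K335 vs K77: 6
  K122 vs K293: 6
  K122 vs K77: 4
  K293 vs K77: 7
The smallest is 1, between K172 and K122.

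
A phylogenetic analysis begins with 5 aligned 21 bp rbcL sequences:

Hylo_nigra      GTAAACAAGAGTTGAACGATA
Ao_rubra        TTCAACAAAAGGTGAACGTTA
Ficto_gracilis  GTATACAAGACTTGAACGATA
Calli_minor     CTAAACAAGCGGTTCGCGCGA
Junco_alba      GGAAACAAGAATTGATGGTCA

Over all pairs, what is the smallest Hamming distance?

Pairwise Hamming distances:
  Hylo_nigra vs Ao_rubra: 5
  Hylo_nigra vs Ficto_gracilis: 2
  Hylo_nigra vs Calli_minor: 8
  Hylo_nigra vs Junco_alba: 6
  Ao_rubra vs Ficto_gracilis: 7
  Ao_rubra vs Calli_minor: 9
  Ao_rubra vs Junco_alba: 9
  Ficto_gracilis vs Calli_minor: 10
  Ficto_gracilis vs Junco_alba: 7
  Calli_minor vs Junco_alba: 11
The smallest is 2, between Hylo_nigra and Ficto_gracilis.

2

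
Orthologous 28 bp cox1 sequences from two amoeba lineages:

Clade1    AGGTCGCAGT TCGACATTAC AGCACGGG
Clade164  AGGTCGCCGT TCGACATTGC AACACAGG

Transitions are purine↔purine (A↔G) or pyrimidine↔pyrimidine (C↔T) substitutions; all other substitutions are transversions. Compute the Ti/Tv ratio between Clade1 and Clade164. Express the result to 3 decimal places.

3.000

Mismatches occur at site 8 (A↔C, transversion), site 19 (A↔G, transition), site 22 (G↔A, transition), site 26 (G↔A, transition).
Of the 4 differences, 3 transitions and 1 transversion, so Ti/Tv = 3/1 = 3.000.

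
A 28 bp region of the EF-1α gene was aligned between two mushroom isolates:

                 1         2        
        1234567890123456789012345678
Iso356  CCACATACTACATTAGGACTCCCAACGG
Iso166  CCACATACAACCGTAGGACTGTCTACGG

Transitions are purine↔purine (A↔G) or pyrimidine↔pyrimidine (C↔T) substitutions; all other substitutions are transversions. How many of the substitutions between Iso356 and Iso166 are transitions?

1

The sequences differ at positions 9 (T/A, transversion), 12 (A/C, transversion), 13 (T/G, transversion), 21 (C/G, transversion), 22 (C/T, transition), 24 (A/T, transversion).
Of the 6 differences, 1 transition and 5 transversions, so the answer is 1.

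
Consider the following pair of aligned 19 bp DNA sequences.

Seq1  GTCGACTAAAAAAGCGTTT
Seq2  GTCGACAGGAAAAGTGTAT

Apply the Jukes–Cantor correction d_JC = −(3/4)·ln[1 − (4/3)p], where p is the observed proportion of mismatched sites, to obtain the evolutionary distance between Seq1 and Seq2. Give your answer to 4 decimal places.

Mismatches occur at site 7 (T↔A), site 8 (A↔G), site 9 (A↔G), site 15 (C↔T), site 18 (T↔A).
p = 5/19 = 0.263158.
d = −0.75 · ln(1 − (4/3)·0.263158) = −0.75 · ln(0.649123) = −0.75 · (-0.432133) = 0.3241.

0.3241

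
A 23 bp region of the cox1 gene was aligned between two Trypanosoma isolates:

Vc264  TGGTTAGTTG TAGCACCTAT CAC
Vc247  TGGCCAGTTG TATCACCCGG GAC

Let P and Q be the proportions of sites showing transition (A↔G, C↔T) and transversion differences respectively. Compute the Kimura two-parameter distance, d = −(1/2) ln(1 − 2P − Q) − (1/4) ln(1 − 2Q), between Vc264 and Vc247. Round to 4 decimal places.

0.4009

Mismatches occur at site 4 (T↔C, transition), site 5 (T↔C, transition), site 13 (G↔T, transversion), site 18 (T↔C, transition), site 19 (A↔G, transition), site 20 (T↔G, transversion), site 21 (C↔G, transversion).
Of the 7 differences, 4 transitions and 3 transversions over 23 sites: P = 4/23 = 0.173913, Q = 3/23 = 0.130435.
d = −0.5·ln(0.521739) − 0.25·ln(0.739130) = −0.5·(-0.650588) − 0.25·(-0.302281) = 0.4009.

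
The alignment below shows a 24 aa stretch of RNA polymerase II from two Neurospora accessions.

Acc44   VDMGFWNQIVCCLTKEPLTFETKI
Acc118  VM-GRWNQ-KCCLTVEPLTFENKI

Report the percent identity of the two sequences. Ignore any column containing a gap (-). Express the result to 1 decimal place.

Excluding the 2 gap columns leaves 22 comparable sites.
Differing sites — 2:D/M; 5:F/R; 10:V/K; 15:K/V; 22:T/N.
17 of the 22 comparable sites match, so the percent identity is 17/22 × 100 = 77.3%.

77.3%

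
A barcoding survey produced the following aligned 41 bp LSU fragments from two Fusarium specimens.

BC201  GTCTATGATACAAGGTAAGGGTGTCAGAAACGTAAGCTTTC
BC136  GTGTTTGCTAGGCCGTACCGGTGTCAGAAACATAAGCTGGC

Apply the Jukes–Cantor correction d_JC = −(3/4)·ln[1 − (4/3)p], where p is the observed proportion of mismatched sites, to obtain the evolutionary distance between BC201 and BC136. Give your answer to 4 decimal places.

Differing sites — 3:C/G; 5:A/T; 8:A/C; 11:C/G; 12:A/G; 13:A/C; 14:G/C; 18:A/C; 19:G/C; 32:G/A; 39:T/G; 40:T/G.
p = 12/41 = 0.292683.
d = −0.75 · ln(1 − (4/3)·0.292683) = −0.75 · ln(0.609756) = −0.75 · (-0.494696) = 0.3710.

0.3710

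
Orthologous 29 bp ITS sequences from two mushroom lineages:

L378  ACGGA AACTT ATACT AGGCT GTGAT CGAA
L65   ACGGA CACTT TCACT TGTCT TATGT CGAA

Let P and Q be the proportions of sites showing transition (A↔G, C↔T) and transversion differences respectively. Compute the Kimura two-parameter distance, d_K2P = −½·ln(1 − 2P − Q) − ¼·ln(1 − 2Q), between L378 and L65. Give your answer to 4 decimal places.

0.4033

Mismatches occur at site 6 (A→C, transversion), site 11 (A→T, transversion), site 12 (T→C, transition), site 16 (A→T, transversion), site 18 (G→T, transversion), site 21 (G→T, transversion), site 22 (T→A, transversion), site 23 (G→T, transversion), site 24 (A→G, transition).
Of the 9 differences, 2 transitions and 7 transversions over 29 sites: P = 2/29 = 0.068966, Q = 7/29 = 0.241379.
d = −0.5·ln(0.620689) − 0.25·ln(0.517242) = −0.5·(-0.476925) − 0.25·(-0.659244) = 0.4033.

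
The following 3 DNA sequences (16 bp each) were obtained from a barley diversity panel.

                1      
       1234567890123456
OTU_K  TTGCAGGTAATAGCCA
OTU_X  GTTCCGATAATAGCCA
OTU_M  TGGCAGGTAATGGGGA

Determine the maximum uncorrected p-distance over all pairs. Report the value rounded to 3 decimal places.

Pairwise Hamming distances:
  OTU_K vs OTU_X: 4
  OTU_K vs OTU_M: 4
  OTU_X vs OTU_M: 8
The largest is 8 mismatches, between OTU_X and OTU_M; p = 8/16 = 0.500.

0.500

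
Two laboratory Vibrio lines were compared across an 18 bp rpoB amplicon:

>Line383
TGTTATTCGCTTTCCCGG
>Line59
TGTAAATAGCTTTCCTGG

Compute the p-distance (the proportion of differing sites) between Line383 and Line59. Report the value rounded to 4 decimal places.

0.2222

Mismatches occur at site 4 (T/A), site 6 (T/A), site 8 (C/A), site 16 (C/T).
There are 4 differences over 18 sites, so p = 4/18 = 0.2222.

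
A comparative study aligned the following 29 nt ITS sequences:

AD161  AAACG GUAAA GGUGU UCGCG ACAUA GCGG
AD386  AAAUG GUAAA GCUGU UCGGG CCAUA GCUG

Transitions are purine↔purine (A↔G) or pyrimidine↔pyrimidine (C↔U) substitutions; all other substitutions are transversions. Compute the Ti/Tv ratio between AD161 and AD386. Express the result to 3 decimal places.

0.250

Differing sites — 4:C/U (Ti); 12:G/C (Tv); 19:C/G (Tv); 21:A/C (Tv); 28:G/U (Tv).
Of the 5 differences, 1 transition and 4 transversions, so Ti/Tv = 1/4 = 0.250.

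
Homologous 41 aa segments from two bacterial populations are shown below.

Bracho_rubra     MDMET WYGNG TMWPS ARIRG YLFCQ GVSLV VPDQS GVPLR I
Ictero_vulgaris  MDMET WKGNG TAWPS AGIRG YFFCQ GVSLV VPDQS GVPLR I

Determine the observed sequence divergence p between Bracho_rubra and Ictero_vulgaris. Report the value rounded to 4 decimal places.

Mismatches occur at site 7 (Y↔K), site 12 (M↔A), site 17 (R↔G), site 22 (L↔F).
There are 4 differences over 41 sites, so p = 4/41 = 0.0976.

0.0976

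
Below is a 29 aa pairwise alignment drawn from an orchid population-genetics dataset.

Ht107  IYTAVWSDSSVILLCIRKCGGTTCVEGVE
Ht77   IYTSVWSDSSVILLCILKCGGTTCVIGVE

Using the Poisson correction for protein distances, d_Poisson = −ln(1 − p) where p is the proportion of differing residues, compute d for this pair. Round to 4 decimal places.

Mismatches occur at site 4 (A↔S), site 17 (R↔L), site 26 (E↔I).
p = 3/29 = 0.103448.
d = −ln(1 − 0.103448) = −ln(0.896552) = 0.1092.

0.1092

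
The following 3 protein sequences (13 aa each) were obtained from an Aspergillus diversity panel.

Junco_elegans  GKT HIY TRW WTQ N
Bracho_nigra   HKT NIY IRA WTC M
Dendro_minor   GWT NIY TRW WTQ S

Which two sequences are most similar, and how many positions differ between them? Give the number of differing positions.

3

Pairwise Hamming distances:
  Junco_elegans vs Bracho_nigra: 6
  Junco_elegans vs Dendro_minor: 3
  Bracho_nigra vs Dendro_minor: 6
The smallest is 3, between Junco_elegans and Dendro_minor.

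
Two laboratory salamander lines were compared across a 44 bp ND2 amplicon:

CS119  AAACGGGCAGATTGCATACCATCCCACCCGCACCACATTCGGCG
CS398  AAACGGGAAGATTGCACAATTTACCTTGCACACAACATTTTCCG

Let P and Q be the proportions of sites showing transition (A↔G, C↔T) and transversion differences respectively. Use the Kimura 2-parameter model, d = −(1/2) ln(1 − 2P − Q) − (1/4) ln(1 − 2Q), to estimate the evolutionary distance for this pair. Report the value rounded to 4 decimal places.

Mismatches occur at site 8 (C↔A, transversion), site 17 (T↔C, transition), site 19 (C↔A, transversion), site 20 (C↔T, transition), site 21 (A↔T, transversion), site 23 (C↔A, transversion), site 26 (A↔T, transversion), site 27 (C↔T, transition), site 28 (C↔G, transversion), site 30 (G↔A, transition), site 34 (C↔A, transversion), site 40 (C↔T, transition), site 41 (G↔T, transversion), site 42 (G↔C, transversion).
Of the 14 differences, 5 transitions and 9 transversions over 44 sites: P = 5/44 = 0.113636, Q = 9/44 = 0.204545.
d = −0.5·ln(0.568183) − 0.25·ln(0.590910) = −0.5·(-0.565312) − 0.25·(-0.526092) = 0.4142.

0.4142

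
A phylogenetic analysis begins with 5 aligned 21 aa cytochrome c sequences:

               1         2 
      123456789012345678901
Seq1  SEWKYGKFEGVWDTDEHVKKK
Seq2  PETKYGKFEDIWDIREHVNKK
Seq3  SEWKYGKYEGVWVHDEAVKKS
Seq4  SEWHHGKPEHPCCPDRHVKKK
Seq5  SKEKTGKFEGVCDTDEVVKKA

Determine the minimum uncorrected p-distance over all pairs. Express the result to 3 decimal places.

0.238

Pairwise Hamming distances:
  Seq1 vs Seq2: 7
  Seq1 vs Seq3: 5
  Seq1 vs Seq4: 9
  Seq1 vs Seq5: 6
  Seq2 vs Seq3: 11
  Seq2 vs Seq4: 13
  Seq2 vs Seq5: 12
  Seq3 vs Seq4: 11
  Seq3 vs Seq5: 9
  Seq4 vs Seq5: 12
The smallest is 5 mismatches, between Seq1 and Seq3; p = 5/21 = 0.238.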